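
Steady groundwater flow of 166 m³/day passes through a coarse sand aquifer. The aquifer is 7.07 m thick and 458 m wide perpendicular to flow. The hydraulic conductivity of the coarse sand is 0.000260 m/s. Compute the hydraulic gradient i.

Convert K: 0.000260 m/s × 86400 = 22.46 m/day.
Cross-sectional area A = 458 × 7.07 = 3238 m².
From Q = K·A·i, i = Q / (K·A) = 166 / (22.46 × 3238) = 0.002282.

0.00228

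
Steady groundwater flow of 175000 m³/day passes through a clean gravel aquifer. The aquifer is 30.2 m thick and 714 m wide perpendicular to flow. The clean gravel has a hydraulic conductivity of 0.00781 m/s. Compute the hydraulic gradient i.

0.0120

Convert K: 0.00781 m/s × 86400 = 674.8 m/day.
Cross-sectional area A = 714 × 30.2 = 21563 m².
From Q = K·A·i, i = Q / (K·A) = 175000 / (674.8 × 21563) = 0.01203.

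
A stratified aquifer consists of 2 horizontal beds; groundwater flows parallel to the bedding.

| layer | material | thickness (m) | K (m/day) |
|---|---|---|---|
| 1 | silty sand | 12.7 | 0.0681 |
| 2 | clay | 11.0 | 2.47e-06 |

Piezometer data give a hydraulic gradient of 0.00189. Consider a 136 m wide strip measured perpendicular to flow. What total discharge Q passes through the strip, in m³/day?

0.222

Flow is parallel to layering, so each bed carries its own Darcy discharge and the transmissivities add.
Σ(K_i·b_i) = 0.0681×12.7 + 2.47e-06×11.0 = 0.8649 m²/day.
Hydraulic gradient i = 0.00189.
Q = Σ(K_i·b_i) · W · i = 0.8649 × 136 × 0.001890 = 0.2223 m³/day.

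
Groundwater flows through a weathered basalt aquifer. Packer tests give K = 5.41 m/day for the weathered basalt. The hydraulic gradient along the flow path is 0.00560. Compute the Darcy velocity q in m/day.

0.0303

Hydraulic gradient i = 0.00560.
Specific discharge q = K · i = 5.410 × 0.005600 = 0.03030 m/day.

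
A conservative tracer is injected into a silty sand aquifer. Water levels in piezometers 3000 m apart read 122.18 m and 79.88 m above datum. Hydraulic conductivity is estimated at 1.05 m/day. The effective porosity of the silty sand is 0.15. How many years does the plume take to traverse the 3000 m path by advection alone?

Hydraulic gradient i = (122.18 − 79.88) / 3000 = 42.3 / 3000 = 0.01410.
Darcy flux q = K · i = 1.050 × 0.01410 = 0.01481 m/day.
Seepage velocity v = q / n_e = 0.01481 / 0.15 = 0.09870 m/day.
Travel time t = L / v = 3000 / 0.09870 = 30395 days = 83.22 years.

83.2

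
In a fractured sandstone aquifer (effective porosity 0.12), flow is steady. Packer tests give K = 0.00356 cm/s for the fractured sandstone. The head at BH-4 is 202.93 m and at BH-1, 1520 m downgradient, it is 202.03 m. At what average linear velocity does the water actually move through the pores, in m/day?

Convert K: 0.00356 cm/s × 864 = 3.076 m/day.
Hydraulic gradient i = (202.93 − 202.03) / 1520 = 0.9 / 1520 = 0.0005921.
Darcy flux q = K · i = 3.076 × 0.0005921 = 0.001821 m/day.
Seepage velocity v = q / n_e = 0.001821 / 0.12 = 0.01518 m/day.

0.0152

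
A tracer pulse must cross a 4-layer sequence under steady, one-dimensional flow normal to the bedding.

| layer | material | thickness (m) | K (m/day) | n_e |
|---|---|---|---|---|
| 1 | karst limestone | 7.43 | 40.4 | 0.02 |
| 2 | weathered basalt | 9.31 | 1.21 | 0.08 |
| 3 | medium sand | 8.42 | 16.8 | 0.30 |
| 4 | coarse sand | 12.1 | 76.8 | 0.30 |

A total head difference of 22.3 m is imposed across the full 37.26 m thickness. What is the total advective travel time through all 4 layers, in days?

With flow normal to the layers, continuity requires the same specific discharge q through every layer.
Σ(b_i/K_i) = 7.43/40.4 + 9.31/1.21 + 8.42/16.8 + 12.1/76.8 = 8.537 d.
q = Δh / Σ(b_i/K_i) = 22.3 / 8.537 = 2.612 m/day.
In each layer the seepage velocity is v_i = q/n_i, so the layer transit time is t_i = b_i·n_i / q:
  layer 1 (karst limestone): t_1 = 7.43 × 0.02 / 2.612 = 0.05689 d
  layer 2 (weathered basalt): t_2 = 9.31 × 0.08 / 2.612 = 0.2851 d
  layer 3 (medium sand): t_3 = 8.42 × 0.30 / 2.612 = 0.9670 d
  layer 4 (coarse sand): t_4 = 12.1 × 0.30 / 2.612 = 1.390 d
Total t = Σ t_i = 2.699 days.

2.70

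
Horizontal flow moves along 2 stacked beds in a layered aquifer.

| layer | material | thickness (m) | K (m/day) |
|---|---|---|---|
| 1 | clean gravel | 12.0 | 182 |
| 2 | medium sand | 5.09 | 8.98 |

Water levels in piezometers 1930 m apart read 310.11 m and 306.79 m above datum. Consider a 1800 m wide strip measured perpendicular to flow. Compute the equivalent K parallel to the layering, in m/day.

Flow is parallel to layering, so each bed carries its own Darcy discharge and the transmissivities add.
Σ(K_i·b_i) = 182×12.0 + 8.98×5.09 = 2230 m²/day.
Total thickness b = 17.09 m, so K_eq = Σ(K_i·b_i)/b = 130.5 m/day.

130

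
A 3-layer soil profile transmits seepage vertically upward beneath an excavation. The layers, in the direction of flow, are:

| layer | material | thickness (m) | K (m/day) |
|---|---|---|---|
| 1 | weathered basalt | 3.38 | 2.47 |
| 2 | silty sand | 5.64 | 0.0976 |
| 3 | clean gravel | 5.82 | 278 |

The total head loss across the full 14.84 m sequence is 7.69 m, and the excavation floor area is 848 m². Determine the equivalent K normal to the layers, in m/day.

0.251

Flow is perpendicular to layering, so the layers act in series and the equivalent K is the thickness-weighted harmonic mean.
Total thickness L = 3.38 + 5.64 + 5.82 = 14.84 m.
Σ(b_i/K_i) = 3.38/2.47 + 5.64/0.0976 + 5.82/278 = 59.18 d.
K_eq = L / Σ(b_i/K_i) = 14.84 / 59.18 = 0.2508 m/day.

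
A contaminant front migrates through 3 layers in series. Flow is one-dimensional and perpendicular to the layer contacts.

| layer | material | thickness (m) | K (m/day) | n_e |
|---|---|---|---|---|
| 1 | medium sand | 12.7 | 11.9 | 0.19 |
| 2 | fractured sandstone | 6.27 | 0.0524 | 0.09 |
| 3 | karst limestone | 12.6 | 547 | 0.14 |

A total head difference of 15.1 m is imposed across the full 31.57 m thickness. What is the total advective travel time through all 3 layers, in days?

37.9

With flow normal to the layers, continuity requires the same specific discharge q through every layer.
Σ(b_i/K_i) = 12.7/11.9 + 6.27/0.0524 + 12.6/547 = 120.7 d.
q = Δh / Σ(b_i/K_i) = 15.1 / 120.7 = 0.1251 m/day.
In each layer the seepage velocity is v_i = q/n_i, so the layer transit time is t_i = b_i·n_i / q:
  layer 1 (medium sand): t_1 = 12.7 × 0.19 / 0.1251 = 19.30 d
  layer 2 (fractured sandstone): t_2 = 6.27 × 0.09 / 0.1251 = 4.512 d
  layer 3 (karst limestone): t_3 = 12.6 × 0.14 / 0.1251 = 14.11 d
Total t = Σ t_i = 37.91 days.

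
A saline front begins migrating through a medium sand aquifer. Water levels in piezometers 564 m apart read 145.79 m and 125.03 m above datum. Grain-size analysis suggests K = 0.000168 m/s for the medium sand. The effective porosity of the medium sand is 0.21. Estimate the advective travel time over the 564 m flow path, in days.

Convert K: 0.000168 m/s × 86400 = 14.52 m/day.
Hydraulic gradient i = (145.79 − 125.03) / 564 = 20.76 / 564 = 0.03681.
Darcy flux q = K · i = 14.52 × 0.03681 = 0.5343 m/day.
Seepage velocity v = q / n_e = 0.5343 / 0.21 = 2.544 m/day.
Travel time t = L / v = 564 / 2.544 = 221.7 days.

222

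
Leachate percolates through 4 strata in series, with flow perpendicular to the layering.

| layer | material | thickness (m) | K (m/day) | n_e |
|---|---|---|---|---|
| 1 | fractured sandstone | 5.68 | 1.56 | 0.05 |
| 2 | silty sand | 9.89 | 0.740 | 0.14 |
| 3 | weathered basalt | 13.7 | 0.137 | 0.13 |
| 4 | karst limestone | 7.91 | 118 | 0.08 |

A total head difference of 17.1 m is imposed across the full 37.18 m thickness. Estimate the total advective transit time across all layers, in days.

27.9

With flow normal to the layers, continuity requires the same specific discharge q through every layer.
Σ(b_i/K_i) = 5.68/1.56 + 9.89/0.740 + 13.7/0.137 + 7.91/118 = 117.1 d.
q = Δh / Σ(b_i/K_i) = 17.1 / 117.1 = 0.1461 m/day.
In each layer the seepage velocity is v_i = q/n_i, so the layer transit time is t_i = b_i·n_i / q:
  layer 1 (fractured sandstone): t_1 = 5.68 × 0.05 / 0.1461 = 1.944 d
  layer 2 (silty sand): t_2 = 9.89 × 0.14 / 0.1461 = 9.479 d
  layer 3 (weathered basalt): t_3 = 13.7 × 0.13 / 0.1461 = 12.19 d
  layer 4 (karst limestone): t_4 = 7.91 × 0.08 / 0.1461 = 4.332 d
Total t = Σ t_i = 27.95 days.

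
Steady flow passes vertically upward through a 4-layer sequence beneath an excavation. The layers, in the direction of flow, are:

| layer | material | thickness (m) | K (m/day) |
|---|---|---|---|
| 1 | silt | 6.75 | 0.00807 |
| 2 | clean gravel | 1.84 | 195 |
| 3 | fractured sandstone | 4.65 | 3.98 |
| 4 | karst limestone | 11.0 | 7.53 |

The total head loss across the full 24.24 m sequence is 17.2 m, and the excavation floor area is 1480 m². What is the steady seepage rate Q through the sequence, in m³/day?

Flow is perpendicular to layering, so the layers act in series and the equivalent K is the thickness-weighted harmonic mean.
Total thickness L = 6.75 + 1.84 + 4.65 + 11.0 = 24.24 m.
Σ(b_i/K_i) = 6.75/0.00807 + 1.84/195 + 4.65/3.98 + 11.0/7.53 = 839.1 d.
K_eq = L / Σ(b_i/K_i) = 24.24 / 839.1 = 0.02889 m/day.
Q = K_eq · A · (Δh/L) = 0.02889 × 1480 × (17.2/24.24) = 30.34 m³/day.

30.3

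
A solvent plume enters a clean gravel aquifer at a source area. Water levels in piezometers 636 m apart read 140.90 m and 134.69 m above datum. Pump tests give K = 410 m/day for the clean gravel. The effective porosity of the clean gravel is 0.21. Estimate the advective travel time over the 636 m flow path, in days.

33.4

Hydraulic gradient i = (140.90 − 134.69) / 636 = 6.21 / 636 = 0.009764.
Darcy flux q = K · i = 410.0 × 0.009764 = 4.003 m/day.
Seepage velocity v = q / n_e = 4.003 / 0.21 = 19.06 m/day.
Travel time t = L / v = 636 / 19.06 = 33.36 days.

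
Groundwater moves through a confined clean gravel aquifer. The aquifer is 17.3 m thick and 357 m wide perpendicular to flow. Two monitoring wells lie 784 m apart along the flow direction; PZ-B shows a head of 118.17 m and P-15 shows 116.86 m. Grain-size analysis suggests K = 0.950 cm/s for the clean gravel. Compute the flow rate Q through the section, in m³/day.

8470

Convert K: 0.950 cm/s × 864 = 820.8 m/day.
Cross-sectional area A = 357 × 17.3 = 6176 m².
Hydraulic gradient i = (118.17 − 116.86) / 784 = 1.31 / 784 = 0.001671.
Darcy's law: Q = K · A · i = 820.8 × 6176 × 0.001671 = 8470 m³/day.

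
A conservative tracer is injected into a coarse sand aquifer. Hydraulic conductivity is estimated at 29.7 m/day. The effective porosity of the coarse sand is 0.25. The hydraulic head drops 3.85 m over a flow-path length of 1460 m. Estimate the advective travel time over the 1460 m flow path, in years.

12.8

Hydraulic gradient i = Δh / L = 3.85 / 1460 = 0.002637.
Darcy flux q = K · i = 29.70 × 0.002637 = 0.07832 m/day.
Seepage velocity v = q / n_e = 0.07832 / 0.25 = 0.3133 m/day.
Travel time t = L / v = 1460 / 0.3133 = 4660 days = 12.76 years.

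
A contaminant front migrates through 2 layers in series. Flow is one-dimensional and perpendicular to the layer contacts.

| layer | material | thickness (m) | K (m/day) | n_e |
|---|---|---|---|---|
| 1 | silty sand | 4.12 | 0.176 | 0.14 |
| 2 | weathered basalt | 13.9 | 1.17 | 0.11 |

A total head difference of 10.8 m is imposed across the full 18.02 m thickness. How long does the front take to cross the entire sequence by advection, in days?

With flow normal to the layers, continuity requires the same specific discharge q through every layer.
Σ(b_i/K_i) = 4.12/0.176 + 13.9/1.17 = 35.29 d.
q = Δh / Σ(b_i/K_i) = 10.8 / 35.29 = 0.3060 m/day.
In each layer the seepage velocity is v_i = q/n_i, so the layer transit time is t_i = b_i·n_i / q:
  layer 1 (silty sand): t_1 = 4.12 × 0.14 / 0.3060 = 1.885 d
  layer 2 (weathered basalt): t_2 = 13.9 × 0.11 / 0.3060 = 4.996 d
Total t = Σ t_i = 6.881 days.

6.88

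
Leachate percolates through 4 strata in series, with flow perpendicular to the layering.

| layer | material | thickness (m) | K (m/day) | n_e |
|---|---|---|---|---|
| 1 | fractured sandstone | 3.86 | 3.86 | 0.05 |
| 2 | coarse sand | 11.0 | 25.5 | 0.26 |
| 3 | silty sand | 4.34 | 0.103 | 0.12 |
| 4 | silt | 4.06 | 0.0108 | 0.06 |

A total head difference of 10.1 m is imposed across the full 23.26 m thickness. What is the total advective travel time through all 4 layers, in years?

With flow normal to the layers, continuity requires the same specific discharge q through every layer.
Σ(b_i/K_i) = 3.86/3.86 + 11.0/25.5 + 4.34/0.103 + 4.06/0.0108 = 419.5 d.
q = Δh / Σ(b_i/K_i) = 10.1 / 419.5 = 0.02408 m/day.
In each layer the seepage velocity is v_i = q/n_i, so the layer transit time is t_i = b_i·n_i / q:
  layer 1 (fractured sandstone): t_1 = 3.86 × 0.05 / 0.02408 = 8.016 d
  layer 2 (coarse sand): t_2 = 11.0 × 0.26 / 0.02408 = 118.8 d
  layer 3 (silty sand): t_3 = 4.34 × 0.12 / 0.02408 = 21.63 d
  layer 4 (silt): t_4 = 4.06 × 0.06 / 0.02408 = 10.12 d
Total t = Σ t_i = 158.6 days = 0.4341 years.

0.434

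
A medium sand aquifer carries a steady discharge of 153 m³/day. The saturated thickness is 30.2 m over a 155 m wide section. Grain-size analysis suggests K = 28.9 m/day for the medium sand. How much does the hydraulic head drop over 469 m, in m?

0.530

Cross-sectional area A = 155 × 30.2 = 4681 m².
From Q = K·A·i, i = Q / (K·A) = 153 / (28.90 × 4681) = 0.001131.
Head loss Δh = i · L = 0.001131 × 469 = 0.5304 m.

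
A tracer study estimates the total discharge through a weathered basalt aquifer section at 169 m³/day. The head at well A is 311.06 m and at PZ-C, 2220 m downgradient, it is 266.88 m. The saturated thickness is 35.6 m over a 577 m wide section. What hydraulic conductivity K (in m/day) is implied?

0.413

Cross-sectional area A = 577 × 35.6 = 20541 m².
Hydraulic gradient i = (311.06 − 266.88) / 2220 = 44.18 / 2220 = 0.01990.
From Q = K·A·i, K = Q / (A·i) = 169 / (20541 × 0.01990) = 0.4134 m/day.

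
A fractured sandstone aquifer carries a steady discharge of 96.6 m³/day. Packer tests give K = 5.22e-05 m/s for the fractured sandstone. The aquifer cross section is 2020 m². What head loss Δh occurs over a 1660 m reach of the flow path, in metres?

17.6

Convert K: 5.22e-05 m/s × 86400 = 4.510 m/day.
From Q = K·A·i, i = Q / (K·A) = 96.6 / (4.510 × 2020) = 0.01060.
Head loss Δh = i · L = 0.01060 × 1660 = 17.60 m.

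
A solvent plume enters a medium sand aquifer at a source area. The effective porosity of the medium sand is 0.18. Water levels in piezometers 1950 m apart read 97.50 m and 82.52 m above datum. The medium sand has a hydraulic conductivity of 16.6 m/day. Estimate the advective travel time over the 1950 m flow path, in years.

7.54

Hydraulic gradient i = (97.50 − 82.52) / 1950 = 14.98 / 1950 = 0.007682.
Darcy flux q = K · i = 16.60 × 0.007682 = 0.1275 m/day.
Seepage velocity v = q / n_e = 0.1275 / 0.18 = 0.7085 m/day.
Travel time t = L / v = 1950 / 0.7085 = 2752 days = 7.536 years.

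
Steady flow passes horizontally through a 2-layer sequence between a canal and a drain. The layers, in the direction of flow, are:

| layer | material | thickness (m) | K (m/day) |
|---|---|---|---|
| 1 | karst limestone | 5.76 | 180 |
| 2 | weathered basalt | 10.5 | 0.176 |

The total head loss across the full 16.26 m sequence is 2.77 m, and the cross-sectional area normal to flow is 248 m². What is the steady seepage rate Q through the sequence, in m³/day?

Flow is perpendicular to layering, so the layers act in series and the equivalent K is the thickness-weighted harmonic mean.
Total thickness L = 5.76 + 10.5 = 16.26 m.
Σ(b_i/K_i) = 5.76/180 + 10.5/0.176 = 59.69 d.
K_eq = L / Σ(b_i/K_i) = 16.26 / 59.69 = 0.2724 m/day.
Q = K_eq · A · (Δh/L) = 0.2724 × 248 × (2.77/16.26) = 11.51 m³/day.

11.5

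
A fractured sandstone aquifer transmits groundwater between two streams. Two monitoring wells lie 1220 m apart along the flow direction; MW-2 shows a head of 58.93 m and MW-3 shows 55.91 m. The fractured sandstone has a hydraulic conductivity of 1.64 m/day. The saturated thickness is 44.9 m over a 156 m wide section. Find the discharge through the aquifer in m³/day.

28.4

Cross-sectional area A = 156 × 44.9 = 7004 m².
Hydraulic gradient i = (58.93 − 55.91) / 1220 = 3.02 / 1220 = 0.002475.
Darcy's law: Q = K · A · i = 1.640 × 7004 × 0.002475 = 28.44 m³/day.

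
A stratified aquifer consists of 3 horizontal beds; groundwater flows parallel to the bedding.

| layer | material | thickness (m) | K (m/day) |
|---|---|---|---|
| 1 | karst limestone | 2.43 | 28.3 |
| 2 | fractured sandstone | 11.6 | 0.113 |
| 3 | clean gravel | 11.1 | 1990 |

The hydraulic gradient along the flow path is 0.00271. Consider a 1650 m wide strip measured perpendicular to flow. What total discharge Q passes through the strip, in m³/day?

Flow is parallel to layering, so each bed carries its own Darcy discharge and the transmissivities add.
Σ(K_i·b_i) = 28.3×2.43 + 0.113×11.6 + 1990×11.1 = 22159 m²/day.
Hydraulic gradient i = 0.00271.
Q = Σ(K_i·b_i) · W · i = 22159 × 1650 × 0.002710 = 99084 m³/day.

99100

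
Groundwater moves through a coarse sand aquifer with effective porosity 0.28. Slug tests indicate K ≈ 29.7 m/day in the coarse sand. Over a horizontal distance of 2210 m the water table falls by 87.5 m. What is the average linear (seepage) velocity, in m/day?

Hydraulic gradient i = Δh / L = 87.5 / 2210 = 0.03959.
Darcy flux q = K · i = 29.70 × 0.03959 = 1.176 m/day.
Seepage velocity v = q / n_e = 1.176 / 0.28 = 4.200 m/day.

4.20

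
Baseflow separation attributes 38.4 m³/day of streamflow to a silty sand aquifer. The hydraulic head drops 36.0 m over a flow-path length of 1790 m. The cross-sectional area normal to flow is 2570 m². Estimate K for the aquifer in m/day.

Hydraulic gradient i = Δh / L = 36.0 / 1790 = 0.02011.
From Q = K·A·i, K = Q / (A·i) = 38.4 / (2570 × 0.02011) = 0.7429 m/day.

0.743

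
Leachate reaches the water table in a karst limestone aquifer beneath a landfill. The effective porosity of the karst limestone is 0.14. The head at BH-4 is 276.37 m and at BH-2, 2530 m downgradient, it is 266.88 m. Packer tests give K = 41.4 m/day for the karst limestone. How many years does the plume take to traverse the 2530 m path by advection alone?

6.24

Hydraulic gradient i = (276.37 − 266.88) / 2530 = 9.49 / 2530 = 0.003751.
Darcy flux q = K · i = 41.40 × 0.003751 = 0.1553 m/day.
Seepage velocity v = q / n_e = 0.1553 / 0.14 = 1.109 m/day.
Travel time t = L / v = 2530 / 1.109 = 2281 days = 6.245 years.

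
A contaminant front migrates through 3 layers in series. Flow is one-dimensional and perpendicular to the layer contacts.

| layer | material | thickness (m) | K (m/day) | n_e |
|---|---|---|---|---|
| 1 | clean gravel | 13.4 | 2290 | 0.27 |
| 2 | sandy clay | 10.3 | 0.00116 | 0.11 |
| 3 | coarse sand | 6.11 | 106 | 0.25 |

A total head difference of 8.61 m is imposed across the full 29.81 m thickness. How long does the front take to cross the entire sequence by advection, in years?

With flow normal to the layers, continuity requires the same specific discharge q through every layer.
Σ(b_i/K_i) = 13.4/2290 + 10.3/0.00116 + 6.11/106 = 8879 d.
q = Δh / Σ(b_i/K_i) = 8.61 / 8879 = 0.0009697 m/day.
In each layer the seepage velocity is v_i = q/n_i, so the layer transit time is t_i = b_i·n_i / q:
  layer 1 (clean gravel): t_1 = 13.4 × 0.27 / 0.0009697 = 3731 d
  layer 2 (sandy clay): t_2 = 10.3 × 0.11 / 0.0009697 = 1168 d
  layer 3 (coarse sand): t_3 = 6.11 × 0.25 / 0.0009697 = 1575 d
Total t = Σ t_i = 6475 days = 17.73 years.

17.7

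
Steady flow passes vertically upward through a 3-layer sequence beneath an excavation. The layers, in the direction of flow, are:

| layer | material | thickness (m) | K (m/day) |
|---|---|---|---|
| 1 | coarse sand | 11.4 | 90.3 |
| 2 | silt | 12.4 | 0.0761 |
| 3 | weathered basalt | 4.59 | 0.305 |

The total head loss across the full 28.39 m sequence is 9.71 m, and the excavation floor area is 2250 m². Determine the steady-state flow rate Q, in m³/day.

Flow is perpendicular to layering, so the layers act in series and the equivalent K is the thickness-weighted harmonic mean.
Total thickness L = 11.4 + 12.4 + 4.59 = 28.39 m.
Σ(b_i/K_i) = 11.4/90.3 + 12.4/0.0761 + 4.59/0.305 = 178.1 d.
K_eq = L / Σ(b_i/K_i) = 28.39 / 178.1 = 0.1594 m/day.
Q = K_eq · A · (Δh/L) = 0.1594 × 2250 × (9.71/28.39) = 122.7 m³/day.

123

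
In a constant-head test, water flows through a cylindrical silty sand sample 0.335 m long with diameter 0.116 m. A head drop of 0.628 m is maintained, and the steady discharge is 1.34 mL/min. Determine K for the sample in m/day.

Cross-sectional area A = π·(d/2)² = π × (0.116/2)² = 0.01057 m².
Convert discharge: 1.34 mL/min = 2.233e-08 m³/s.
Darcy's law rearranged: K = Q·L / (A·Δh) = 2.233e-08 × 0.335 / (0.01057 × 0.628) = 1.127e-06 m/s = 0.09740 m/day.

0.0974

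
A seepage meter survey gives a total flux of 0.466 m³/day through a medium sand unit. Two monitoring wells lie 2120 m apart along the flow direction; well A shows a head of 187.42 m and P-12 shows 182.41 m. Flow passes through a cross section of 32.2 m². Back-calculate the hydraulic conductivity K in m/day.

Hydraulic gradient i = (187.42 − 182.41) / 2120 = 5.01 / 2120 = 0.002363.
From Q = K·A·i, K = Q / (A·i) = 0.466 / (32.20 × 0.002363) = 6.124 m/day.

6.12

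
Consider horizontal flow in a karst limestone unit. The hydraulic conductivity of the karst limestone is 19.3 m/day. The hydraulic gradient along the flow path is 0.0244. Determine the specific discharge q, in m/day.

0.471

Hydraulic gradient i = 0.0244.
Specific discharge q = K · i = 19.30 × 0.02440 = 0.4709 m/day.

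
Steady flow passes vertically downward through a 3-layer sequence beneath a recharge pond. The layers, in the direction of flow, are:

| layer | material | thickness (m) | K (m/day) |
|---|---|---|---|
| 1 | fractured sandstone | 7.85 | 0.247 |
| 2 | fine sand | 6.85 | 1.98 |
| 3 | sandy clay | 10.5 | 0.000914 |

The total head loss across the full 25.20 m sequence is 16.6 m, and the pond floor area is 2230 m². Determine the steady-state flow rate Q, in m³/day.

3.21

Flow is perpendicular to layering, so the layers act in series and the equivalent K is the thickness-weighted harmonic mean.
Total thickness L = 7.85 + 6.85 + 10.5 = 25.20 m.
Σ(b_i/K_i) = 7.85/0.247 + 6.85/1.98 + 10.5/0.000914 = 11523 d.
K_eq = L / Σ(b_i/K_i) = 25.20 / 11523 = 0.002187 m/day.
Q = K_eq · A · (Δh/L) = 0.002187 × 2230 × (16.6/25.20) = 3.212 m³/day.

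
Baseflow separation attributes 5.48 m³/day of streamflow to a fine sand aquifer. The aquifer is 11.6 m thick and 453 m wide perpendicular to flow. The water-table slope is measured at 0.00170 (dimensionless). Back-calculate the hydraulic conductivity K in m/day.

Cross-sectional area A = 453 × 11.6 = 5255 m².
Hydraulic gradient i = 0.00170.
From Q = K·A·i, K = Q / (A·i) = 5.48 / (5255 × 0.001700) = 0.6134 m/day.

0.613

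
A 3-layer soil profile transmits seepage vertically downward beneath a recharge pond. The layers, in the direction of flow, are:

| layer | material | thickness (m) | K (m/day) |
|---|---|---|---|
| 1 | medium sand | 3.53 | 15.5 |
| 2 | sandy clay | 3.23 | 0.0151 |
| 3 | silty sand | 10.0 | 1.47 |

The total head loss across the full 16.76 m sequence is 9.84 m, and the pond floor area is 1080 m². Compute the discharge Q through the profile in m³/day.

Flow is perpendicular to layering, so the layers act in series and the equivalent K is the thickness-weighted harmonic mean.
Total thickness L = 3.53 + 3.23 + 10.0 = 16.76 m.
Σ(b_i/K_i) = 3.53/15.5 + 3.23/0.0151 + 10.0/1.47 = 220.9 d.
K_eq = L / Σ(b_i/K_i) = 16.76 / 220.9 = 0.07586 m/day.
Q = K_eq · A · (Δh/L) = 0.07586 × 1080 × (9.84/16.76) = 48.10 m³/day.

48.1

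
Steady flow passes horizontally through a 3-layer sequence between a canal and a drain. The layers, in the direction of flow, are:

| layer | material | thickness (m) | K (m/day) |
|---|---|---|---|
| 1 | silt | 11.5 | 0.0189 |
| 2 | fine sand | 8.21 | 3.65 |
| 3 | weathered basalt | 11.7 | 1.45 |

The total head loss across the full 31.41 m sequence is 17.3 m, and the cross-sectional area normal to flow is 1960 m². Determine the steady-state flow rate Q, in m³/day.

54.8

Flow is perpendicular to layering, so the layers act in series and the equivalent K is the thickness-weighted harmonic mean.
Total thickness L = 11.5 + 8.21 + 11.7 = 31.41 m.
Σ(b_i/K_i) = 11.5/0.0189 + 8.21/3.65 + 11.7/1.45 = 618.8 d.
K_eq = L / Σ(b_i/K_i) = 31.41 / 618.8 = 0.05076 m/day.
Q = K_eq · A · (Δh/L) = 0.05076 × 1960 × (17.3/31.41) = 54.80 m³/day.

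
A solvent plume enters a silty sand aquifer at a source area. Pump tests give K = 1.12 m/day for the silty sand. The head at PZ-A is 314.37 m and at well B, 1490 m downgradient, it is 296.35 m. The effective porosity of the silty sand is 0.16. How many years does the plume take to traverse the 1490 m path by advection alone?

Hydraulic gradient i = (314.37 − 296.35) / 1490 = 18.02 / 1490 = 0.01209.
Darcy flux q = K · i = 1.120 × 0.01209 = 0.01355 m/day.
Seepage velocity v = q / n_e = 0.01355 / 0.16 = 0.08466 m/day.
Travel time t = L / v = 1490 / 0.08466 = 17600 days = 48.19 years.

48.2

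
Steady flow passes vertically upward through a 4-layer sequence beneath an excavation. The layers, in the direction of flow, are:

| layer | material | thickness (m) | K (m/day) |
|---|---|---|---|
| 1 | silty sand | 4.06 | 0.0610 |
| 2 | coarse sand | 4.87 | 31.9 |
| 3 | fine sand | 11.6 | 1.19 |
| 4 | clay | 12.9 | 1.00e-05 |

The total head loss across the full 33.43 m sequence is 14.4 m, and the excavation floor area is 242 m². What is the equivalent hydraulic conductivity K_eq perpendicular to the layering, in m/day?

2.59e-05

Flow is perpendicular to layering, so the layers act in series and the equivalent K is the thickness-weighted harmonic mean.
Total thickness L = 4.06 + 4.87 + 11.6 + 12.9 = 33.43 m.
Σ(b_i/K_i) = 4.06/0.0610 + 4.87/31.9 + 11.6/1.19 + 12.9/1.00e-05 = 1.290e+06 d.
K_eq = L / Σ(b_i/K_i) = 33.43 / 1.290e+06 = 2.591e-05 m/day.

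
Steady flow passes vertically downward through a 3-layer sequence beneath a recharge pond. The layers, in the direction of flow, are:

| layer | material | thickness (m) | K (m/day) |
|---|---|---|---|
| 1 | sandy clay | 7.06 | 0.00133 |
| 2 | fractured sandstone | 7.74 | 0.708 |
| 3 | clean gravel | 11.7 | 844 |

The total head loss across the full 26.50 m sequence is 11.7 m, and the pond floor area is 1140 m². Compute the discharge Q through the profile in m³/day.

2.51

Flow is perpendicular to layering, so the layers act in series and the equivalent K is the thickness-weighted harmonic mean.
Total thickness L = 7.06 + 7.74 + 11.7 = 26.50 m.
Σ(b_i/K_i) = 7.06/0.00133 + 7.74/0.708 + 11.7/844 = 5319 d.
K_eq = L / Σ(b_i/K_i) = 26.50 / 5319 = 0.004982 m/day.
Q = K_eq · A · (Δh/L) = 0.004982 × 1140 × (11.7/26.50) = 2.508 m³/day.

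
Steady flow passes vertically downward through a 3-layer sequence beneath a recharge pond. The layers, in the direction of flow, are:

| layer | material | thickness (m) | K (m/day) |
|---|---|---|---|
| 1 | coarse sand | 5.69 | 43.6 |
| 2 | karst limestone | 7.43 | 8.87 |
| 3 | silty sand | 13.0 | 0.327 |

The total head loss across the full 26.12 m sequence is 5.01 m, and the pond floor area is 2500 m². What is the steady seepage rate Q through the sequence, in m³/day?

Flow is perpendicular to layering, so the layers act in series and the equivalent K is the thickness-weighted harmonic mean.
Total thickness L = 5.69 + 7.43 + 13.0 = 26.12 m.
Σ(b_i/K_i) = 5.69/43.6 + 7.43/8.87 + 13.0/0.327 = 40.72 d.
K_eq = L / Σ(b_i/K_i) = 26.12 / 40.72 = 0.6414 m/day.
Q = K_eq · A · (Δh/L) = 0.6414 × 2500 × (5.01/26.12) = 307.6 m³/day.

308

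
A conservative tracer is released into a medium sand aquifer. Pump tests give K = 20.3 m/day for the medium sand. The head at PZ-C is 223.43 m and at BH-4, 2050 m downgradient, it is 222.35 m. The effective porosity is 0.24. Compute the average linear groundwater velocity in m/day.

0.0446

Hydraulic gradient i = (223.43 − 222.35) / 2050 = 1.08 / 2050 = 0.0005268.
Darcy flux q = K · i = 20.30 × 0.0005268 = 0.01069 m/day.
Seepage velocity v = q / n_e = 0.01069 / 0.24 = 0.04456 m/day.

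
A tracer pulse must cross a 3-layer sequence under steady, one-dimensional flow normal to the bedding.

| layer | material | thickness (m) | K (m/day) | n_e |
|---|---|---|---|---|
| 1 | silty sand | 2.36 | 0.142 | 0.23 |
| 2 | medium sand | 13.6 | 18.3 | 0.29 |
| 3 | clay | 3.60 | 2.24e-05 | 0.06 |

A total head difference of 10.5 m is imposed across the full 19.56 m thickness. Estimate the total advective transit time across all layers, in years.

197

With flow normal to the layers, continuity requires the same specific discharge q through every layer.
Σ(b_i/K_i) = 2.36/0.142 + 13.6/18.3 + 3.60/2.24e-05 = 1.607e+05 d.
q = Δh / Σ(b_i/K_i) = 10.5 / 1.607e+05 = 6.533e-05 m/day.
In each layer the seepage velocity is v_i = q/n_i, so the layer transit time is t_i = b_i·n_i / q:
  layer 1 (silty sand): t_1 = 2.36 × 0.23 / 6.533e-05 = 8309 d
  layer 2 (medium sand): t_2 = 13.6 × 0.29 / 6.533e-05 = 60374 d
  layer 3 (clay): t_3 = 3.60 × 0.06 / 6.533e-05 = 3306 d
Total t = Σ t_i = 71989 days = 197.1 years.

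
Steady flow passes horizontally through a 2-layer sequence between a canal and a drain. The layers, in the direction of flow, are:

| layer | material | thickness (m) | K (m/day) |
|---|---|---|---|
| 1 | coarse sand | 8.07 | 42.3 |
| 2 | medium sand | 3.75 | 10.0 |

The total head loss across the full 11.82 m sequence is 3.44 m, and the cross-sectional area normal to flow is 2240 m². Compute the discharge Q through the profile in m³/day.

13600

Flow is perpendicular to layering, so the layers act in series and the equivalent K is the thickness-weighted harmonic mean.
Total thickness L = 8.07 + 3.75 = 11.82 m.
Σ(b_i/K_i) = 8.07/42.3 + 3.75/10.0 = 0.5658 d.
K_eq = L / Σ(b_i/K_i) = 11.82 / 0.5658 = 20.89 m/day.
Q = K_eq · A · (Δh/L) = 20.89 × 2240 × (3.44/11.82) = 13619 m³/day.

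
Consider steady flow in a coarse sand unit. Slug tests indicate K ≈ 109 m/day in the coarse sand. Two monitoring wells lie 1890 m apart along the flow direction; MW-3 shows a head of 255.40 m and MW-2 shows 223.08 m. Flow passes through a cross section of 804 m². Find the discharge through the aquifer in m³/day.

1500

Hydraulic gradient i = (255.40 − 223.08) / 1890 = 32.32 / 1890 = 0.01710.
Darcy's law: Q = K · A · i = 109.0 × 804.0 × 0.01710 = 1499 m³/day.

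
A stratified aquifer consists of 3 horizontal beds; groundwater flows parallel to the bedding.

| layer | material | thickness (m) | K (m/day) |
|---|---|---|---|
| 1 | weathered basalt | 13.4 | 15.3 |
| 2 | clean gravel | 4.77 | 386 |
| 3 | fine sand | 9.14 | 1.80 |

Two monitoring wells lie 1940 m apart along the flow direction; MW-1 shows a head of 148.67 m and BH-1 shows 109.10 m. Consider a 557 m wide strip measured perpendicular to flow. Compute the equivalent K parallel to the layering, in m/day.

75.5

Flow is parallel to layering, so each bed carries its own Darcy discharge and the transmissivities add.
Σ(K_i·b_i) = 15.3×13.4 + 386×4.77 + 1.80×9.14 = 2063 m²/day.
Total thickness b = 27.31 m, so K_eq = Σ(K_i·b_i)/b = 75.53 m/day.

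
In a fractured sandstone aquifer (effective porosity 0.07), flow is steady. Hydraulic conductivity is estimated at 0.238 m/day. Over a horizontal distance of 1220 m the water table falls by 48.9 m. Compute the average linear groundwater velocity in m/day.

0.136

Hydraulic gradient i = Δh / L = 48.9 / 1220 = 0.04008.
Darcy flux q = K · i = 0.2380 × 0.04008 = 0.009540 m/day.
Seepage velocity v = q / n_e = 0.009540 / 0.07 = 0.1363 m/day.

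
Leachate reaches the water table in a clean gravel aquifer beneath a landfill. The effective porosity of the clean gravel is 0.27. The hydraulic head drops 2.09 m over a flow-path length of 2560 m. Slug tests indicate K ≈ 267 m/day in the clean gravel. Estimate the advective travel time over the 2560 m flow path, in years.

8.68

Hydraulic gradient i = Δh / L = 2.09 / 2560 = 0.0008164.
Darcy flux q = K · i = 267.0 × 0.0008164 = 0.2180 m/day.
Seepage velocity v = q / n_e = 0.2180 / 0.27 = 0.8073 m/day.
Travel time t = L / v = 2560 / 0.8073 = 3171 days = 8.682 years.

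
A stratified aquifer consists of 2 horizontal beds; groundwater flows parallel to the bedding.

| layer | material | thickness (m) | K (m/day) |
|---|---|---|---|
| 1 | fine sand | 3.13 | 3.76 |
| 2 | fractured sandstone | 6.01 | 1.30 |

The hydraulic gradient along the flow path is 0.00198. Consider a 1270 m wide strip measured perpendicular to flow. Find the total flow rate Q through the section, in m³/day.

Flow is parallel to layering, so each bed carries its own Darcy discharge and the transmissivities add.
Σ(K_i·b_i) = 3.76×3.13 + 1.30×6.01 = 19.58 m²/day.
Hydraulic gradient i = 0.00198.
Q = Σ(K_i·b_i) · W · i = 19.58 × 1270 × 0.001980 = 49.24 m³/day.

49.2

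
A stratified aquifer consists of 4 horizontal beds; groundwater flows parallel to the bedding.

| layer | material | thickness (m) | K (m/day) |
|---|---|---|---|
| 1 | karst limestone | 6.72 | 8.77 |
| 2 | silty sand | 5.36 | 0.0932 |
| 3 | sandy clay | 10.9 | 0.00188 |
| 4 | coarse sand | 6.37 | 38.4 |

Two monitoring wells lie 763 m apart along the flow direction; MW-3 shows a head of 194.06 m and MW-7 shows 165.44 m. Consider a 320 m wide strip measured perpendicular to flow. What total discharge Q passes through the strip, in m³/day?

Flow is parallel to layering, so each bed carries its own Darcy discharge and the transmissivities add.
Σ(K_i·b_i) = 8.77×6.72 + 0.0932×5.36 + 0.00188×10.9 + 38.4×6.37 = 304.1 m²/day.
Hydraulic gradient i = (194.06 − 165.44) / 763 = 28.62 / 763 = 0.03751.
Q = Σ(K_i·b_i) · W · i = 304.1 × 320 × 0.03751 = 3650 m³/day.

3650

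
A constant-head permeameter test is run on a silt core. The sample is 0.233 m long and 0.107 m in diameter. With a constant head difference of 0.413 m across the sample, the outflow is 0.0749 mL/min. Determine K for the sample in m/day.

Cross-sectional area A = π·(d/2)² = π × (0.107/2)² = 0.008992 m².
Convert discharge: 0.0749 mL/min = 1.248e-09 m³/s.
Darcy's law rearranged: K = Q·L / (A·Δh) = 1.248e-09 × 0.233 / (0.008992 × 0.413) = 7.832e-08 m/s = 0.006767 m/day.

0.00677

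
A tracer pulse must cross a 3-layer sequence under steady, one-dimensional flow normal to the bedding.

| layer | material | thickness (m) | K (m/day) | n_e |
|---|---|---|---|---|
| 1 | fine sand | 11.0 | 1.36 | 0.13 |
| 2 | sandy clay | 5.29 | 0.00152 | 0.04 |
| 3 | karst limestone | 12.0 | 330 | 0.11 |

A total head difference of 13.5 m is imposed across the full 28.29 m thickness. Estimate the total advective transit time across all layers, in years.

With flow normal to the layers, continuity requires the same specific discharge q through every layer.
Σ(b_i/K_i) = 11.0/1.36 + 5.29/0.00152 + 12.0/330 = 3488 d.
q = Δh / Σ(b_i/K_i) = 13.5 / 3488 = 0.003870 m/day.
In each layer the seepage velocity is v_i = q/n_i, so the layer transit time is t_i = b_i·n_i / q:
  layer 1 (fine sand): t_1 = 11.0 × 0.13 / 0.003870 = 369.5 d
  layer 2 (sandy clay): t_2 = 5.29 × 0.04 / 0.003870 = 54.68 d
  layer 3 (karst limestone): t_3 = 12.0 × 0.11 / 0.003870 = 341.1 d
Total t = Σ t_i = 765.3 days = 2.095 years.

2.10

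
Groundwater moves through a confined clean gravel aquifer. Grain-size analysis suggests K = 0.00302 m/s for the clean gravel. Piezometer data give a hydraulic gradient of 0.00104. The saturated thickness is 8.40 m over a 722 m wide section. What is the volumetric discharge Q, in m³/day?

1650

Convert K: 0.00302 m/s × 86400 = 260.9 m/day.
Cross-sectional area A = 722 × 8.40 = 6065 m².
Hydraulic gradient i = 0.00104.
Darcy's law: Q = K · A · i = 260.9 × 6065 × 0.001040 = 1646 m³/day.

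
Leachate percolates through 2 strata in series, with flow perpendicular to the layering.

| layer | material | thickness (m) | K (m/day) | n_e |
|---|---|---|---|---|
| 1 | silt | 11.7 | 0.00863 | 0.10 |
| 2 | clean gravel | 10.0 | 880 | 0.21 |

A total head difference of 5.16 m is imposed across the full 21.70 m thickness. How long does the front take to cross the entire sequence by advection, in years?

2.35

With flow normal to the layers, continuity requires the same specific discharge q through every layer.
Σ(b_i/K_i) = 11.7/0.00863 + 10.0/880 = 1356 d.
q = Δh / Σ(b_i/K_i) = 5.16 / 1356 = 0.003806 m/day.
In each layer the seepage velocity is v_i = q/n_i, so the layer transit time is t_i = b_i·n_i / q:
  layer 1 (silt): t_1 = 11.7 × 0.10 / 0.003806 = 307.4 d
  layer 2 (clean gravel): t_2 = 10.0 × 0.21 / 0.003806 = 551.8 d
Total t = Σ t_i = 859.2 days = 2.352 years.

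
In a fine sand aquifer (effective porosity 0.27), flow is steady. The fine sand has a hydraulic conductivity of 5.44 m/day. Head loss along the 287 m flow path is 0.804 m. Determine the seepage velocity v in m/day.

Hydraulic gradient i = Δh / L = 0.804 / 287 = 0.002801.
Darcy flux q = K · i = 5.440 × 0.002801 = 0.01524 m/day.
Seepage velocity v = q / n_e = 0.01524 / 0.27 = 0.05644 m/day.

0.0564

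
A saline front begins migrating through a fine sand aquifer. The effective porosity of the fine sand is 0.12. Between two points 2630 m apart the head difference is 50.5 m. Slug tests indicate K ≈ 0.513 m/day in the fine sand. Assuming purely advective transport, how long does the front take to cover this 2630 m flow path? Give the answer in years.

Hydraulic gradient i = Δh / L = 50.5 / 2630 = 0.01920.
Darcy flux q = K · i = 0.5130 × 0.01920 = 0.009850 m/day.
Seepage velocity v = q / n_e = 0.009850 / 0.12 = 0.08209 m/day.
Travel time t = L / v = 2630 / 0.08209 = 32039 days = 87.72 years.

87.7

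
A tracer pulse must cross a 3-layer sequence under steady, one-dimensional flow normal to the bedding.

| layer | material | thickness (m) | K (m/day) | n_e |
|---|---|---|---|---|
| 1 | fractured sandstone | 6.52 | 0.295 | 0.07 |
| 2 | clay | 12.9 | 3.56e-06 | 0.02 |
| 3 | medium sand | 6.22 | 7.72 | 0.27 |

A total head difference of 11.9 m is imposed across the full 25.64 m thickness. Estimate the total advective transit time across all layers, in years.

2000

With flow normal to the layers, continuity requires the same specific discharge q through every layer.
Σ(b_i/K_i) = 6.52/0.295 + 12.9/3.56e-06 + 6.22/7.72 = 3.624e+06 d.
q = Δh / Σ(b_i/K_i) = 11.9 / 3.624e+06 = 3.284e-06 m/day.
In each layer the seepage velocity is v_i = q/n_i, so the layer transit time is t_i = b_i·n_i / q:
  layer 1 (fractured sandstone): t_1 = 6.52 × 0.07 / 3.284e-06 = 1.390e+05 d
  layer 2 (clay): t_2 = 12.9 × 0.02 / 3.284e-06 = 78562 d
  layer 3 (medium sand): t_3 = 6.22 × 0.27 / 3.284e-06 = 5.114e+05 d
Total t = Σ t_i = 7.289e+05 days = 1996 years.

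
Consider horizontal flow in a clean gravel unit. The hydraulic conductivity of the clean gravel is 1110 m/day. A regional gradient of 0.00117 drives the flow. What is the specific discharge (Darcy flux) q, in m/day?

1.30

Hydraulic gradient i = 0.00117.
Specific discharge q = K · i = 1110 × 0.001170 = 1.299 m/day.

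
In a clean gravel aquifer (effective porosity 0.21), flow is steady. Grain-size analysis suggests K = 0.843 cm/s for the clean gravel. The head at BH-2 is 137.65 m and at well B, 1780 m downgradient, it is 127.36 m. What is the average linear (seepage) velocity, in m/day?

20.1

Convert K: 0.843 cm/s × 864 = 728.4 m/day.
Hydraulic gradient i = (137.65 − 127.36) / 1780 = 10.29 / 1780 = 0.005781.
Darcy flux q = K · i = 728.4 × 0.005781 = 4.211 m/day.
Seepage velocity v = q / n_e = 4.211 / 0.21 = 20.05 m/day.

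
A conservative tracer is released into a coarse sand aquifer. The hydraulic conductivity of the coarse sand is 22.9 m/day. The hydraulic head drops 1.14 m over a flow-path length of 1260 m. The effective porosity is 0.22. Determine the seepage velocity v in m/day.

0.0942

Hydraulic gradient i = Δh / L = 1.14 / 1260 = 0.0009048.
Darcy flux q = K · i = 22.90 × 0.0009048 = 0.02072 m/day.
Seepage velocity v = q / n_e = 0.02072 / 0.22 = 0.09418 m/day.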